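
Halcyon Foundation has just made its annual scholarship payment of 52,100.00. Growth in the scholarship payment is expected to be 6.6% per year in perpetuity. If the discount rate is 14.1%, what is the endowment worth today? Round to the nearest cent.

D₁ = D₀ × (1 + g) = 52,100.00 × 1.066 = 55,538.6000
Growing perpetuity: P = D₁ / (r − g) = 55,538.6000 / (0.141 − 0.066) = 740,514.67

740514.67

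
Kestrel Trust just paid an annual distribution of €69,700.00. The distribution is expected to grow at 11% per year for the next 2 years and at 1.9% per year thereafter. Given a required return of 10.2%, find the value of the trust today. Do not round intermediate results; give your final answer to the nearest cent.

D_1 = 77367.00000
D_2 = 85877.37000
Terminal value at year 2: TV = D_2×(1+g_2)/(r−g_2) = 87509.04003/0.083 = 1054325.78349
P_0 = D_1/(1+r)^1 + D_2/(1+r)^2 + TV/(1+r)^2
    = 70205.98911 + 70715.65146 + 868183.72098 = 1009105.36156

€1009105.36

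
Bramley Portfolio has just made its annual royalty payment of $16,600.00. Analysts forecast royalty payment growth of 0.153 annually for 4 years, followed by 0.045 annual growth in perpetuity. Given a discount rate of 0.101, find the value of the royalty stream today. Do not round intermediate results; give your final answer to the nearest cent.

D_1 = 19139.80000
D_2 = 22068.18940
D_3 = 25444.62238
D_4 = 29337.64960
Terminal value at year 4: TV = D_4×(1+g_2)/(r−g_2) = 30657.84383/0.056 = 547461.49704
P_0 = D_1/(1+r)^1 + D_2/(1+r)^2 + D_3/(1+r)^3 + D_4/(1+r)^4 + TV/(1+r)^4
    = 17384.01453 + 18205.05791 + 19064.87899 + 19965.30924 + 372566.93137 = 447186.19204

$447186.19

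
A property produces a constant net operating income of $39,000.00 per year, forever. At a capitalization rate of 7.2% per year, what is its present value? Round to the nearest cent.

$541666.67

Level perpetuity: PV = C / r = $39,000.00 / 0.072 = $541,666.67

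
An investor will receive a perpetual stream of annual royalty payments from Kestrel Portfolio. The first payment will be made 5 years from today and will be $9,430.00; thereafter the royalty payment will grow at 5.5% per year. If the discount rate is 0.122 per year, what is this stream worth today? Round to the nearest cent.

Value at end of year 4: C₁ / (r − g) = $9,430.00 / (0.122 − 0.055) = $140,746.2687
Discount to today: PV = $140,746.2687 / (1 + 0.122)^4 = $140,746.2687 / 1.584789 = $88,810.73

$88810.73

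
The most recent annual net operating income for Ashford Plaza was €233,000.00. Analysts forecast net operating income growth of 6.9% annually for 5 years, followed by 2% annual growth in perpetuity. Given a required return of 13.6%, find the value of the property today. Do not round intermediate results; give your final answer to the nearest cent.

D_1 = 249077.00000
D_2 = 266263.31300
D_3 = 284635.48160
D_4 = 304275.32983
D_5 = 325270.32759
Terminal value at year 5: TV = D_5×(1+g_2)/(r−g_2) = 331775.73414/0.116 = 2860135.63911
P_0 = D_1/(1+r)^1 + D_2/(1+r)^2 + D_3/(1+r)^3 + D_4/(1+r)^4 + D_5/(1+r)^5 + TV/(1+r)^5
    = 219257.92254 + 206326.33732 + 194157.44242 + 182706.25524 + 171930.44617 + 1511802.19906 = 2486180.60274

€2486180.60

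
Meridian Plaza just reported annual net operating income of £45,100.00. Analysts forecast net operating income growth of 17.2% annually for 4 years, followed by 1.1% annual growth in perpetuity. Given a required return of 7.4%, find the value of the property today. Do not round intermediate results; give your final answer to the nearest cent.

£1251796.75

D_1 = 52857.20000
D_2 = 61948.63840
D_3 = 72603.80420
D_4 = 85091.65853
Terminal value at year 4: TV = D_4×(1+g_2)/(r−g_2) = 86027.66677/0.063 = 1365518.52019
P_0 = D_1/(1+r)^1 + D_2/(1+r)^2 + D_3/(1+r)^3 + D_4/(1+r)^4 + TV/(1+r)^4
    = 49215.27002 + 53706.04885 + 58606.60079 + 63954.31669 + 1026314.51071 = 1251796.74706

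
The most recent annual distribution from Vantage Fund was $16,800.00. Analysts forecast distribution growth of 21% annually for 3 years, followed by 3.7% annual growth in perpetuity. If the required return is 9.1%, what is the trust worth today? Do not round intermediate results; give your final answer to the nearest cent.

D_1 = 20328.00000
D_2 = 24596.88000
D_3 = 29762.22480
Terminal value at year 3: TV = D_3×(1+g_2)/(r−g_2) = 30863.42712/0.054 = 571544.94662
P_0 = D_1/(1+r)^1 + D_2/(1+r)^2 + D_3/(1+r)^3 + TV/(1+r)^3
    = 18632.44730 + 20664.76740 + 22918.76127 + 440125.10073 = 502341.07670

$502341.08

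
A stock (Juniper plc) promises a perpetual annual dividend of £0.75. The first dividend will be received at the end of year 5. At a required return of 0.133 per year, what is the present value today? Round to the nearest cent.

Value at end of year 4: C / r = £0.75 / 0.133 = £5.6391
Discount to today: PV = £5.6391 / (1 + 0.133)^4 = £5.6391 / 1.647857 = £3.42

£3.42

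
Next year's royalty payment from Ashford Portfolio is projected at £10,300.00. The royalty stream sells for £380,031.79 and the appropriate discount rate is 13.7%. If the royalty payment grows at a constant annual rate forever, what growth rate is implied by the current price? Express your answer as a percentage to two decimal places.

P = D₁/(r−g) ⇒ g = r − D₁/P = 0.137 − £10,300.00/£380,031.79 = 0.109897

10.99%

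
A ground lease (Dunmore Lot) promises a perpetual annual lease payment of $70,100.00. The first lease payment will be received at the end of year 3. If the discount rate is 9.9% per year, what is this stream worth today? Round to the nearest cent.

$586256.19

Value at end of year 2: C / r = $70,100.00 / 0.099 = $708,080.8081
Discount to today: PV = $708,080.8081 / (1 + 0.099)^2 = $708,080.8081 / 1.207801 = $586,256.19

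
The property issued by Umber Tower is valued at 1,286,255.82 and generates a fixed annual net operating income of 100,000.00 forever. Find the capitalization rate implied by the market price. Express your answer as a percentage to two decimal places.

7.77%

P = C/r ⇒ r = C/P = 100,000.00/1,286,255.82 = 0.077745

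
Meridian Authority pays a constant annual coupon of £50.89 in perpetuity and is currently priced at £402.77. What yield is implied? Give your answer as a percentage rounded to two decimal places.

P = C/r ⇒ r = C/P = £50.89/£402.77 = 0.126350

12.64%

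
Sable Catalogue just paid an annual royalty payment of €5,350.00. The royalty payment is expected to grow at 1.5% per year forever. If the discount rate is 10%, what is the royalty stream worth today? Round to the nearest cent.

D₁ = D₀ × (1 + g) = €5,350.00 × 1.015 = €5,430.2500
Growing perpetuity: P = D₁ / (r − g) = €5,430.2500 / (0.1 − 0.015) = €63,885.29

€63885.29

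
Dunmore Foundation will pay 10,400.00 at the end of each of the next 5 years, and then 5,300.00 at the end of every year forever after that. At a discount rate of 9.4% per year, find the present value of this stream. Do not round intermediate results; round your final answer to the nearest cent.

PV of 5-year annuity: 10,400.00 × [1 − (1+0.094)^−5] / 0.094 = 40035.99357
Perpetuity value at year 5: 5,300.00 / 0.094 = 56382.97872
PV of perpetuity: 56382.97872 / (1+0.094)^5 = 35980.02046
Total PV = 40035.99357 + 35980.02046 = 76016.01403

76016.01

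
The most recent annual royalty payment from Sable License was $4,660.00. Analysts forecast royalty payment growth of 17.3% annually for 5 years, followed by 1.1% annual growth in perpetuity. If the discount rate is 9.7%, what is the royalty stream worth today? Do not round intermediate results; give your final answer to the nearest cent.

$105190.39

D_1 = 5466.18000
D_2 = 6411.82914
D_3 = 7521.07558
D_4 = 8822.22166
D_5 = 10348.46600
Terminal value at year 5: TV = D_5×(1+g_2)/(r−g_2) = 10462.29913/0.086 = 121654.64104
P_0 = D_1/(1+r)^1 + D_2/(1+r)^2 + D_3/(1+r)^3 + D_4/(1+r)^4 + D_5/(1+r)^5 + TV/(1+r)^5
    = 4982.84412 + 5328.05483 + 5697.18170 + 6091.88161 + 6513.92628 + 76576.50549 = 105190.39403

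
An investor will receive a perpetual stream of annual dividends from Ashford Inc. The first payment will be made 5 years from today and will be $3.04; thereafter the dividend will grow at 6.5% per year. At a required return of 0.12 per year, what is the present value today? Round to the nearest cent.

Value at end of year 4: C₁ / (r − g) = $3.04 / (0.12 − 0.065) = $55.2727
Discount to today: PV = $55.2727 / (1 + 0.12)^4 = $55.2727 / 1.573519 = $35.13

$35.13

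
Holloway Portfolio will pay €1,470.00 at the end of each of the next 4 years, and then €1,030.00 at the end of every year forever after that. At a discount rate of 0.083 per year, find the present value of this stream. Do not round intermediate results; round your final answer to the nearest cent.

PV of 4-year annuity: €1,470.00 × [1 − (1+0.083)^−4] / 0.083 = 4836.49028
Perpetuity value at year 4: €1,030.00 / 0.083 = 12409.63855
PV of perpetuity: 12409.63855 / (1+0.083)^4 = 9020.80523
Total PV = 4836.49028 + 9020.80523 = 13857.29551

€13857.30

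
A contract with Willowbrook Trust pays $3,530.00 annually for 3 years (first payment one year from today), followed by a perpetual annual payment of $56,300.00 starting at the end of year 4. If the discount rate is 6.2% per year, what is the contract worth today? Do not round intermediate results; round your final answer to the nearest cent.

PV of 3-year annuity: $3,530.00 × [1 − (1+0.062)^−3] / 0.062 = 9400.92525
Perpetuity value at year 3: $56,300.00 / 0.062 = 908064.51613
PV of perpetuity: 908064.51613 / (1+0.062)^3 = 758129.07942
Total PV = 9400.92525 + 758129.07942 = 767530.00467

$767530.00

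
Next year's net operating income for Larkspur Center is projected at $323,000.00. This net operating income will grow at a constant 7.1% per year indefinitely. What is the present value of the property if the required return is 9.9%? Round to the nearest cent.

Growing perpetuity: P = D₁ / (r − g) = $323,000.0000 / (0.099 − 0.071) = $11,535,714.29

$11535714.29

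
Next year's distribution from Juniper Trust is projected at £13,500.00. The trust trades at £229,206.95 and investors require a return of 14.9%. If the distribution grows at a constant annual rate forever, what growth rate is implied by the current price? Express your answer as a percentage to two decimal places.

9.01%

P = D₁/(r−g) ⇒ g = r − D₁/P = 0.149 − £13,500.00/£229,206.95 = 0.090101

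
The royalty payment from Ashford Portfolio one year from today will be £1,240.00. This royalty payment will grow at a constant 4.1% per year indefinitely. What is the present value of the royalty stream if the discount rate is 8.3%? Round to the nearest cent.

£29523.81

Growing perpetuity: P = D₁ / (r − g) = £1,240.0000 / (0.083 − 0.041) = £29,523.81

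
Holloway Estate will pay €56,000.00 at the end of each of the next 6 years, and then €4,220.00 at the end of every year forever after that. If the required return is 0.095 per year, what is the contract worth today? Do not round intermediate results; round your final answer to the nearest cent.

PV of 6-year annuity: €56,000.00 × [1 − (1+0.095)^−6] / 0.095 = 247510.22105
Perpetuity value at year 6: €4,220.00 / 0.095 = 44421.05263
PV of perpetuity: 44421.05263 / (1+0.095)^6 = 25769.38955
Total PV = 247510.22105 + 25769.38955 = 273279.61059

€273279.61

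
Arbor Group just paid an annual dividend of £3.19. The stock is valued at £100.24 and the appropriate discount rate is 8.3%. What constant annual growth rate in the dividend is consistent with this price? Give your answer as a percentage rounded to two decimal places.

P = D₀(1+g)/(r−g) ⇒ P(r−g) = D₀(1+g) ⇒ g(P+D₀) = P·r − D₀
g = (P·r − D₀)/(P + D₀) = (£100.24×0.083 − £3.19) / (£100.24 + £3.19) = 0.049598

4.96%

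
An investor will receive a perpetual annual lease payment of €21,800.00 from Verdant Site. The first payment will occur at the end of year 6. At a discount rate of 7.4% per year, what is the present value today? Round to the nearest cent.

Value at end of year 5: C / r = €21,800.00 / 0.074 = €294,594.5946
Discount to today: PV = €294,594.5946 / (1 + 0.074)^5 = €294,594.5946 / 1.428964 = €206,159.51

€206159.51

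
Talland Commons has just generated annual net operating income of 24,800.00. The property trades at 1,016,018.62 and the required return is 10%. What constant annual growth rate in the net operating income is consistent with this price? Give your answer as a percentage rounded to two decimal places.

P = D₀(1+g)/(r−g) ⇒ P(r−g) = D₀(1+g) ⇒ g(P+D₀) = P·r − D₀
g = (P·r − D₀)/(P + D₀) = (1,016,018.62×0.1 − 24,800.00) / (1,016,018.62 + 24,800.00) = 0.073790

7.38%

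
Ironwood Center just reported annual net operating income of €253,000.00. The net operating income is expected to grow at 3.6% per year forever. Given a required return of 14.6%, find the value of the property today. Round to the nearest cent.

€2382800.00

D₁ = D₀ × (1 + g) = €253,000.00 × 1.036 = €262,108.0000
Growing perpetuity: P = D₁ / (r − g) = €262,108.0000 / (0.146 − 0.036) = €2,382,800.00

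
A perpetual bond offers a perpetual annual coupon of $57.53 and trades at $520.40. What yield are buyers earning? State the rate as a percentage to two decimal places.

P = C/r ⇒ r = C/P = $57.53/$520.40 = 0.110550

11.05%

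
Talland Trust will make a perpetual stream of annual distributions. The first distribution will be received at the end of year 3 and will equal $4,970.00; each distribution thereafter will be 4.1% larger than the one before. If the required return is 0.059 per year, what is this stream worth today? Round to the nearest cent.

$246202.22

Value at end of year 2: C₁ / (r − g) = $4,970.00 / (0.059 − 0.041) = $276,111.1111
Discount to today: PV = $276,111.1111 / (1 + 0.059)^2 = $276,111.1111 / 1.121481 = $246,202.22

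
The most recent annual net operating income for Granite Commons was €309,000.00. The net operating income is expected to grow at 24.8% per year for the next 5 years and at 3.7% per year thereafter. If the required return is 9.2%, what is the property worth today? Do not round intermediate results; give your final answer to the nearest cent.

D_1 = 385632.00000
D_2 = 481268.73600
D_3 = 600623.38253
D_4 = 749577.98139
D_5 = 935473.32078
Terminal value at year 5: TV = D_5×(1+g_2)/(r−g_2) = 970085.83365/0.055 = 17637924.24818
P_0 = D_1/(1+r)^1 + D_2/(1+r)^2 + D_3/(1+r)^3 + D_4/(1+r)^4 + D_5/(1+r)^5 + TV/(1+r)^5
    = 353142.85714 + 403591.83673 + 461247.81341 + 527140.35818 + 602446.12364 + 11358847.82207 = 13706416.81118

€13706416.81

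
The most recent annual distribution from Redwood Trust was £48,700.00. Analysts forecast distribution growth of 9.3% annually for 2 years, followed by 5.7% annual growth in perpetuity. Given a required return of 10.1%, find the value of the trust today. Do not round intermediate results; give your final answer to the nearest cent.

D_1 = 53229.10000
D_2 = 58179.40630
Terminal value at year 2: TV = D_2×(1+g_2)/(r−g_2) = 61495.63246/0.044 = 1397628.01043
P_0 = D_1/(1+r)^1 + D_2/(1+r)^2 + TV/(1+r)^2
    = 48346.13987 + 47994.85094 + 1152967.21454 = 1249308.20535

£1249308.21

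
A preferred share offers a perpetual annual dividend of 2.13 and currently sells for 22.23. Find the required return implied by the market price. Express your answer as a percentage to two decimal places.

P = C/r ⇒ r = C/P = 2.13/22.23 = 0.095816

9.58%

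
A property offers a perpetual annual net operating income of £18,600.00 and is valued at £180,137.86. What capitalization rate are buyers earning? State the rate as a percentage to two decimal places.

10.33%

P = C/r ⇒ r = C/P = £18,600.00/£180,137.86 = 0.103254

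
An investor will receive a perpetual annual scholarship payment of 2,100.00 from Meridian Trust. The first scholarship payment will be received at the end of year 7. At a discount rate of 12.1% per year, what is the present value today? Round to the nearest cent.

8745.81

Value at end of year 6: C / r = 2,100.00 / 0.121 = 17,355.3719
Discount to today: PV = 17,355.3719 / (1 + 0.121)^6 = 17,355.3719 / 1.984420 = 8,745.81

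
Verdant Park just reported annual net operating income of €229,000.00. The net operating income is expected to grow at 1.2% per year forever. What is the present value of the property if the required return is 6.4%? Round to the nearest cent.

€4456692.31

D₁ = D₀ × (1 + g) = €229,000.00 × 1.012 = €231,748.0000
Growing perpetuity: P = D₁ / (r − g) = €231,748.0000 / (0.064 − 0.012) = €4,456,692.31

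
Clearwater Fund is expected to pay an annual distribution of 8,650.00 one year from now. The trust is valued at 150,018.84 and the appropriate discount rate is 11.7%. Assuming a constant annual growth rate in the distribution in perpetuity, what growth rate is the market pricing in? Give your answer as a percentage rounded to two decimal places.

5.93%

P = D₁/(r−g) ⇒ g = r − D₁/P = 0.117 − 8,650.00/150,018.84 = 0.059341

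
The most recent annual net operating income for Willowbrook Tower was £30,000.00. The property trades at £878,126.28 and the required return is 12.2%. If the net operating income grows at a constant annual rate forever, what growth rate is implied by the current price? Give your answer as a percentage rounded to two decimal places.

P = D₀(1+g)/(r−g) ⇒ P(r−g) = D₀(1+g) ⇒ g(P+D₀) = P·r − D₀
g = (P·r − D₀)/(P + D₀) = (£878,126.28×0.122 − £30,000.00) / (£878,126.28 + £30,000.00) = 0.084935

8.49%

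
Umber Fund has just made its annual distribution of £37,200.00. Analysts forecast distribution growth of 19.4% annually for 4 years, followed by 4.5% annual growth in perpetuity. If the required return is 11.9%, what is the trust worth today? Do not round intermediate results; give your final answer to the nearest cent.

£856425.34

D_1 = 44416.80000
D_2 = 53033.65920
D_3 = 63322.18908
D_4 = 75606.69377
Terminal value at year 4: TV = D_4×(1+g_2)/(r−g_2) = 79008.99499/0.074 = 1067689.12144
P_0 = D_1/(1+r)^1 + D_2/(1+r)^2 + D_3/(1+r)^3 + D_4/(1+r)^4 + TV/(1+r)^4
    = 39693.29759 + 42353.70627 + 45192.42653 + 48221.40954 + 680964.49964 = 856425.33957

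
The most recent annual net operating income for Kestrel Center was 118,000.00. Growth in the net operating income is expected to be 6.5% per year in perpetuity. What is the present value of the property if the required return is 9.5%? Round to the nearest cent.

D₁ = D₀ × (1 + g) = 118,000.00 × 1.065 = 125,670.0000
Growing perpetuity: P = D₁ / (r − g) = 125,670.0000 / (0.095 − 0.065) = 4,189,000.00

4189000.00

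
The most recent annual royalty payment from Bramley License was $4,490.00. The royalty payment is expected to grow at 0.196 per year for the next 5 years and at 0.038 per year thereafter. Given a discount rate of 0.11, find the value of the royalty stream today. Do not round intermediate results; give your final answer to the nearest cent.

D_1 = 5370.04000
D_2 = 6422.56784
D_3 = 7681.39114
D_4 = 9186.94380
D_5 = 10987.58478
Terminal value at year 5: TV = D_5×(1+g_2)/(r−g_2) = 11405.11301/0.072 = 158404.34730
P_0 = D_1/(1+r)^1 + D_2/(1+r)^2 + D_3/(1+r)^3 + D_4/(1+r)^4 + D_5/(1+r)^5 + TV/(1+r)^5
    = 4837.87387 + 5212.70014 + 5616.56700 + 6051.72444 + 6520.59678 + 94005.27028 = 122244.73251

$122244.73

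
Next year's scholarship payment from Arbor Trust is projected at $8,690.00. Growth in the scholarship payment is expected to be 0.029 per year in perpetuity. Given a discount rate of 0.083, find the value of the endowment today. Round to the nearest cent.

$160925.93

Growing perpetuity: P = D₁ / (r − g) = $8,690.0000 / (0.083 − 0.029) = $160,925.93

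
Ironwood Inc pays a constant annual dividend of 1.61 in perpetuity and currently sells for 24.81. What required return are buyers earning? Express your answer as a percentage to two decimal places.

6.49%

P = C/r ⇒ r = C/P = 1.61/24.81 = 0.064893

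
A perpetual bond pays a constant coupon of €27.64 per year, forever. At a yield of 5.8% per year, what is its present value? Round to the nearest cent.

€476.55

Level perpetuity: PV = C / r = €27.64 / 0.058 = €476.55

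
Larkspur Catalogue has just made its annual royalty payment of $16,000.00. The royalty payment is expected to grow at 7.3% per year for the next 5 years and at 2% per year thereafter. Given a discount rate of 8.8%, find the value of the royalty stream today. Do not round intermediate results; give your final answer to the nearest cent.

$300657.19

D_1 = 17168.00000
D_2 = 18421.26400
D_3 = 19766.01627
D_4 = 21208.93546
D_5 = 22757.18775
Terminal value at year 5: TV = D_5×(1+g_2)/(r−g_2) = 23212.33150/0.068 = 341357.81623
P_0 = D_1/(1+r)^1 + D_2/(1+r)^2 + D_3/(1+r)^3 + D_4/(1+r)^4 + D_5/(1+r)^5 + TV/(1+r)^5
    = 15779.41176 + 15561.86473 + 15347.31696 + 15135.72711 + 14927.05440 + 223905.81606 = 300657.19103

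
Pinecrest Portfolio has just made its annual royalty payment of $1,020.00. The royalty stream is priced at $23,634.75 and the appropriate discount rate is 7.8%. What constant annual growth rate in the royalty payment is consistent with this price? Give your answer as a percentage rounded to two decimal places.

P = D₀(1+g)/(r−g) ⇒ P(r−g) = D₀(1+g) ⇒ g(P+D₀) = P·r − D₀
g = (P·r − D₀)/(P + D₀) = ($23,634.75×0.078 − $1,020.00) / ($23,634.75 + $1,020.00) = 0.033402

3.34%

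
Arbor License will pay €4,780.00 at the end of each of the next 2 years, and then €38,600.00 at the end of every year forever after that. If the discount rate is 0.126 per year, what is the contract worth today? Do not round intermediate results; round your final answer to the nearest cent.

€249639.15

PV of 2-year annuity: €4,780.00 × [1 − (1+0.126)^−2] / 0.126 = 8015.20022
Perpetuity value at year 2: €38,600.00 / 0.126 = 306349.20635
PV of perpetuity: 306349.20635 / (1+0.126)^2 = 241623.94931
Total PV = 8015.20022 + 241623.94931 = 249639.14953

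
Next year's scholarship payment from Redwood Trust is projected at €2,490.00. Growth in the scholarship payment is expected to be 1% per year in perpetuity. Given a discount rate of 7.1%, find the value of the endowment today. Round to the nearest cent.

Growing perpetuity: P = D₁ / (r − g) = €2,490.0000 / (0.071 − 0.01) = €40,819.67

€40819.67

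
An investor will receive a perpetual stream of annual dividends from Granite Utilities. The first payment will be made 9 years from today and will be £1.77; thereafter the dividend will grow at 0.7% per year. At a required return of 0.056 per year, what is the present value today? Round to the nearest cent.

Value at end of year 8: C₁ / (r − g) = £1.77 / (0.056 − 0.007) = £36.1224
Discount to today: PV = £36.1224 / (1 + 0.056)^8 = £36.1224 / 1.546363 = £23.36

£23.36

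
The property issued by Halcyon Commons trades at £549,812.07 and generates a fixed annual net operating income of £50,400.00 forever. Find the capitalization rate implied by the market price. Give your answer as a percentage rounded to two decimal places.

9.17%

P = C/r ⇒ r = C/P = £50,400.00/£549,812.07 = 0.091668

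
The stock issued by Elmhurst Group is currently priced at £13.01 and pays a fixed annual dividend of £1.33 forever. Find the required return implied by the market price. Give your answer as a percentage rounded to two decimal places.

P = C/r ⇒ r = C/P = £1.33/£13.01 = 0.102229

10.22%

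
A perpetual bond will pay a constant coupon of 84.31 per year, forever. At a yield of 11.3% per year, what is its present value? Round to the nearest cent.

746.11

Level perpetuity: PV = C / r = 84.31 / 0.113 = 746.11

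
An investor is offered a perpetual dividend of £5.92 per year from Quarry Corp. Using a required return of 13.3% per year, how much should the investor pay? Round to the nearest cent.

Level perpetuity: PV = C / r = £5.92 / 0.133 = £44.51

£44.51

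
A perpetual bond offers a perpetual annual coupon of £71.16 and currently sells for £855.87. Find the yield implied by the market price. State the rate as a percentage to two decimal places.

P = C/r ⇒ r = C/P = £71.16/£855.87 = 0.083143

8.31%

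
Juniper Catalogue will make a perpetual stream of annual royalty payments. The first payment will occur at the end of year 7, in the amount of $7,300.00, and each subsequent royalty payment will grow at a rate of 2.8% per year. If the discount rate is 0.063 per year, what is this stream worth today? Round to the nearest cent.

Value at end of year 6: C₁ / (r − g) = $7,300.00 / (0.063 − 0.028) = $208,571.4286
Discount to today: PV = $208,571.4286 / (1 + 0.063)^6 = $208,571.4286 / 1.442778 = $144,562.36

$144562.36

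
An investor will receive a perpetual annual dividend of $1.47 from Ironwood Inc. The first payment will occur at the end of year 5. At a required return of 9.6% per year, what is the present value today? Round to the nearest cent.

Value at end of year 4: C / r = $1.47 / 0.096 = $15.3125
Discount to today: PV = $15.3125 / (1 + 0.096)^4 = $15.3125 / 1.442920 = $10.61

$10.61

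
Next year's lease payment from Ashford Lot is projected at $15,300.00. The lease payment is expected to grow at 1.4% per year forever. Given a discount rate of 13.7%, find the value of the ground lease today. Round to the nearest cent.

Growing perpetuity: P = D₁ / (r − g) = $15,300.0000 / (0.137 − 0.014) = $124,390.24

$124390.24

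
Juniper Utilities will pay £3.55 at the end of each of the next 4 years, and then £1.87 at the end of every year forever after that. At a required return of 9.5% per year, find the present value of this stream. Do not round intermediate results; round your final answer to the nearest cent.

£25.07

PV of 4-year annuity: £3.55 × [1 − (1+0.095)^−4] / 0.095 = 11.37591
Perpetuity value at year 4: £1.87 / 0.095 = 19.68421
PV of perpetuity: 19.68421 / (1+0.095)^4 = 13.69183
Total PV = 11.37591 + 13.69183 = 25.06774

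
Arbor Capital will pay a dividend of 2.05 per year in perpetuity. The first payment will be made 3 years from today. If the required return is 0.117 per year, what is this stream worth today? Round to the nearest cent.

Value at end of year 2: C / r = 2.05 / 0.117 = 17.5214
Discount to today: PV = 17.5214 / (1 + 0.117)^2 = 17.5214 / 1.247689 = 14.04

14.04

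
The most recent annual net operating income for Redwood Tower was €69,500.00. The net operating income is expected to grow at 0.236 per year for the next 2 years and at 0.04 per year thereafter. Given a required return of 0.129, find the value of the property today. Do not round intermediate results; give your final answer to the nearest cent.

D_1 = 85902.00000
D_2 = 106174.87200
Terminal value at year 2: TV = D_2×(1+g_2)/(r−g_2) = 110421.86688/0.089 = 1240695.13348
P_0 = D_1/(1+r)^1 + D_2/(1+r)^2 + TV/(1+r)^2
    = 76086.80248 + 83297.86348 + 973368.29231 = 1132752.95827

€1132752.96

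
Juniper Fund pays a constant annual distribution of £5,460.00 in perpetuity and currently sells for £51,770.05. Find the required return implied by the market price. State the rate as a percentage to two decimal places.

10.55%

P = C/r ⇒ r = C/P = £5,460.00/£51,770.05 = 0.105466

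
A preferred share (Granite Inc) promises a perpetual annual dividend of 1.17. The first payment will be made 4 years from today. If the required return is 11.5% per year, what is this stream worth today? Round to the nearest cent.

Value at end of year 3: C / r = 1.17 / 0.115 = 10.1739
Discount to today: PV = 10.1739 / (1 + 0.115)^3 = 10.1739 / 1.386196 = 7.34

7.34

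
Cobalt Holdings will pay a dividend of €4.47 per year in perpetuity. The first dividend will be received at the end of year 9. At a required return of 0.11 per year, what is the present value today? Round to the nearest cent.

€17.63

Value at end of year 8: C / r = €4.47 / 0.11 = €40.6364
Discount to today: PV = €40.6364 / (1 + 0.11)^8 = €40.6364 / 2.304538 = €17.63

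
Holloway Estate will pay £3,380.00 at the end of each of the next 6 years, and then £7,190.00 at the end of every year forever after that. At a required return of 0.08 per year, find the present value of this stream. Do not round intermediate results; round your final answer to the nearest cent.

PV of 6-year annuity: £3,380.00 × [1 − (1+0.08)^−6] / 0.08 = 15625.33326
Perpetuity value at year 6: £7,190.00 / 0.08 = 89875.00000
PV of perpetuity: 89875.00000 / (1+0.08)^6 = 56636.49522
Total PV = 15625.33326 + 56636.49522 = 72261.82848

£72261.83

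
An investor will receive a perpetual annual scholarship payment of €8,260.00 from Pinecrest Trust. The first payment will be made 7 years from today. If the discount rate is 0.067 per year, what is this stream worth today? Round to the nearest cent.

€83544.67

Value at end of year 6: C / r = €8,260.00 / 0.067 = €123,283.5821
Discount to today: PV = €123,283.5821 / (1 + 0.067)^6 = €123,283.5821 / 1.475661 = €83,544.67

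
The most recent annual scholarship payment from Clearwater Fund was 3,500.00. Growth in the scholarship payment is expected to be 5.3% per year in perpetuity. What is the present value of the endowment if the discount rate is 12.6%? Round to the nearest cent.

50486.30

D₁ = D₀ × (1 + g) = 3,500.00 × 1.053 = 3,685.5000
Growing perpetuity: P = D₁ / (r − g) = 3,685.5000 / (0.126 − 0.053) = 50,486.30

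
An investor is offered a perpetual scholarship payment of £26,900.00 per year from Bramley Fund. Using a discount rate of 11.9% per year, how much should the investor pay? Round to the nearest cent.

£226050.42

Level perpetuity: PV = C / r = £26,900.00 / 0.119 = £226,050.42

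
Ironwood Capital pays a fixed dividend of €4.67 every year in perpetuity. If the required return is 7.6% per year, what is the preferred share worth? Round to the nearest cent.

Level perpetuity: PV = C / r = €4.67 / 0.076 = €61.45

€61.45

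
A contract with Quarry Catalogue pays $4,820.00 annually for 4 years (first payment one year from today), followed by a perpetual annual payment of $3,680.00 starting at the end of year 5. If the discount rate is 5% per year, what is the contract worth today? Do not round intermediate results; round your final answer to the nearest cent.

$77642.38

PV of 4-year annuity: $4,820.00 × [1 − (1+0.05)^−4] / 0.05 = 17091.48143
Perpetuity value at year 4: $3,680.00 / 0.05 = 73600.00000
PV of perpetuity: 73600.00000 / (1+0.05)^4 = 60550.90214
Total PV = 17091.48143 + 60550.90214 = 77642.38357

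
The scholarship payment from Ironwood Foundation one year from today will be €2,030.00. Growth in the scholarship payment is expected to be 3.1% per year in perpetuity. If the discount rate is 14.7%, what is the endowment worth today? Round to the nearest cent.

Growing perpetuity: P = D₁ / (r − g) = €2,030.0000 / (0.147 − 0.031) = €17,500.00

€17500.00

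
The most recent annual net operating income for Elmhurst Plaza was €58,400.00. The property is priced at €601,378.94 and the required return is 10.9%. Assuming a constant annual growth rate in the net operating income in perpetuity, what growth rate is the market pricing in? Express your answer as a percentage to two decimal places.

P = D₀(1+g)/(r−g) ⇒ P(r−g) = D₀(1+g) ⇒ g(P+D₀) = P·r − D₀
g = (P·r − D₀)/(P + D₀) = (€601,378.94×0.109 − €58,400.00) / (€601,378.94 + €58,400.00) = 0.010837

1.08%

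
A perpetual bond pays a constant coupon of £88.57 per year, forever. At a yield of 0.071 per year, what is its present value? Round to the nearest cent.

£1247.46

Level perpetuity: PV = C / r = £88.57 / 0.071 = £1,247.46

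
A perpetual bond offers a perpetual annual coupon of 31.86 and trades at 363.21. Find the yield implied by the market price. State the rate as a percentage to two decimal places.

8.77%

P = C/r ⇒ r = C/P = 31.86/363.21 = 0.087718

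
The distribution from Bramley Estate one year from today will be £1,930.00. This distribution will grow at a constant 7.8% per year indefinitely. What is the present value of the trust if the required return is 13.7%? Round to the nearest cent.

£32711.86

Growing perpetuity: P = D₁ / (r − g) = £1,930.0000 / (0.137 − 0.078) = £32,711.86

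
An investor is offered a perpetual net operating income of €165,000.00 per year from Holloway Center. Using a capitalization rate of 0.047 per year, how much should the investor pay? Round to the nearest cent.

€3510638.30

Level perpetuity: PV = C / r = €165,000.00 / 0.047 = €3,510,638.30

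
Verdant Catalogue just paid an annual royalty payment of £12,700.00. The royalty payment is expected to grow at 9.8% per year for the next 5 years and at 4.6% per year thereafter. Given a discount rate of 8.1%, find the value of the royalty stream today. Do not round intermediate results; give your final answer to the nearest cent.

D_1 = 13944.60000
D_2 = 15311.17080
D_3 = 16811.66554
D_4 = 18459.20876
D_5 = 20268.21122
Terminal value at year 5: TV = D_5×(1+g_2)/(r−g_2) = 21200.54894/0.035 = 605729.96960
P_0 = D_1/(1+r)^1 + D_2/(1+r)^2 + D_3/(1+r)^3 + D_4/(1+r)^4 + D_5/(1+r)^5 + TV/(1+r)^5
    = 12899.72248 + 13102.58583 + 13308.63945 + 13517.93350 + 13730.51895 + 410346.36623 = 476905.76643

£476905.77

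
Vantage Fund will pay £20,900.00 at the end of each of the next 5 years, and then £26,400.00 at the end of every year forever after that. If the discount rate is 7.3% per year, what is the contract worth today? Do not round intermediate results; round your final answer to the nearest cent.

PV of 5-year annuity: £20,900.00 × [1 − (1+0.073)^−5] / 0.073 = 85010.15724
Perpetuity value at year 5: £26,400.00 / 0.073 = 361643.83562
PV of perpetuity: 361643.83562 / (1+0.073)^5 = 254262.58437
Total PV = 85010.15724 + 254262.58437 = 339272.74161

£339272.74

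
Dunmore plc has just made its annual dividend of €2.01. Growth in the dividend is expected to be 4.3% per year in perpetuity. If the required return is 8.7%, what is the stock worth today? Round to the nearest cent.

€47.65

D₁ = D₀ × (1 + g) = €2.01 × 1.043 = €2.0964
Growing perpetuity: P = D₁ / (r − g) = €2.0964 / (0.087 − 0.043) = €47.65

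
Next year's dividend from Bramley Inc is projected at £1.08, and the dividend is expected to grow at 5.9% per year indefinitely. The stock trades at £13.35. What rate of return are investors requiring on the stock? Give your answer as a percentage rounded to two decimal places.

13.99%

P = D₁/(r − g) ⇒ r = D₁/P + g = £1.0800/£13.35 + 0.059 = 0.080899 + 0.059 = 0.139899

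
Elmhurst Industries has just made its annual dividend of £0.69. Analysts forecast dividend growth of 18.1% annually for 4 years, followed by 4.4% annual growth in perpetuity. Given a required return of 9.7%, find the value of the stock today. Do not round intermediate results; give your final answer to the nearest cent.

£21.59

D_1 = 0.81489
D_2 = 0.96239
D_3 = 1.13658
D_4 = 1.34230
Terminal value at year 4: TV = D_4×(1+g_2)/(r−g_2) = 1.40136/0.053 = 26.44072
P_0 = D_1/(1+r)^1 + D_2/(1+r)^2 + D_3/(1+r)^3 + D_4/(1+r)^4 + TV/(1+r)^4
    = 0.74284 + 0.79972 + 0.86095 + 0.92688 + 18.25773 = 21.58811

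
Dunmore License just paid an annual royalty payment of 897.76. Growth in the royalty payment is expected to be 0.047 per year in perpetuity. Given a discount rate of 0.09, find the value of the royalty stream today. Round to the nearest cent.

21859.41

D₁ = D₀ × (1 + g) = 897.76 × 1.047 = 939.9547
Growing perpetuity: P = D₁ / (r − g) = 939.9547 / (0.09 − 0.047) = 21,859.41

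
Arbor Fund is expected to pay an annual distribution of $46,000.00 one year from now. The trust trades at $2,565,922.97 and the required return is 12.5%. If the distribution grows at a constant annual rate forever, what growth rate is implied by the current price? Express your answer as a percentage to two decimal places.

10.71%

P = D₁/(r−g) ⇒ g = r − D₁/P = 0.125 − $46,000.00/$2,565,922.97 = 0.107073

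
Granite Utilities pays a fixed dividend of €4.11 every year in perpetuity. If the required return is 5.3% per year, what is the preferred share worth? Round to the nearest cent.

€77.55

Level perpetuity: PV = C / r = €4.11 / 0.053 = €77.55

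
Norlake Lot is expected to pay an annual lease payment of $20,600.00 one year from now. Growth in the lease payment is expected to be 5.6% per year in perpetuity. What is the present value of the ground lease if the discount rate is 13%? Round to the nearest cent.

Growing perpetuity: P = D₁ / (r − g) = $20,600.0000 / (0.13 − 0.056) = $278,378.38

$278378.38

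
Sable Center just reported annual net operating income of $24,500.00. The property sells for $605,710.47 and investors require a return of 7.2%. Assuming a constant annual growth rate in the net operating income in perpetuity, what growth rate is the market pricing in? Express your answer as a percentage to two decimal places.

3.03%

P = D₀(1+g)/(r−g) ⇒ P(r−g) = D₀(1+g) ⇒ g(P+D₀) = P·r − D₀
g = (P·r − D₀)/(P + D₀) = ($605,710.47×0.072 − $24,500.00) / ($605,710.47 + $24,500.00) = 0.030325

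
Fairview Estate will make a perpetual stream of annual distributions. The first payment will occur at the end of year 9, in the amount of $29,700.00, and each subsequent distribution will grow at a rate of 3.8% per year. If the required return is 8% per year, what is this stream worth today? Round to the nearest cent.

$382047.28

Value at end of year 8: C₁ / (r − g) = $29,700.00 / (0.08 − 0.038) = $707,142.8571
Discount to today: PV = $707,142.8571 / (1 + 0.08)^8 = $707,142.8571 / 1.850930 = $382,047.28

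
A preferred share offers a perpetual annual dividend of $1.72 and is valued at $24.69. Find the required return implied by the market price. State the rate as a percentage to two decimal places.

6.97%

P = C/r ⇒ r = C/P = $1.72/$24.69 = 0.069664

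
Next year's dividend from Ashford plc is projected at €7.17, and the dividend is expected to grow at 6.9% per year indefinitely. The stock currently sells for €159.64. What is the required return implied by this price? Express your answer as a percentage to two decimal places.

11.39%

P = D₁/(r − g) ⇒ r = D₁/P + g = €7.1700/€159.64 + 0.069 = 0.044914 + 0.069 = 0.113914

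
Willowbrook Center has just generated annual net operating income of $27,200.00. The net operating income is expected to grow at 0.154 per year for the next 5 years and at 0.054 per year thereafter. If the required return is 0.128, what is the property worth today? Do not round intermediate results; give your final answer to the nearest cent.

D_1 = 31388.80000
D_2 = 36222.67520
D_3 = 41800.96718
D_4 = 48238.31613
D_5 = 55667.01681
Terminal value at year 5: TV = D_5×(1+g_2)/(r−g_2) = 58673.03572/0.074 = 792878.86105
P_0 = D_1/(1+r)^1 + D_2/(1+r)^2 + D_3/(1+r)^3 + D_4/(1+r)^4 + D_5/(1+r)^5 + TV/(1+r)^5
    = 27826.95035 + 28468.35169 + 29124.53710 + 29795.84736 + 30482.63107 + 434171.52905 = 579869.84663

$579869.85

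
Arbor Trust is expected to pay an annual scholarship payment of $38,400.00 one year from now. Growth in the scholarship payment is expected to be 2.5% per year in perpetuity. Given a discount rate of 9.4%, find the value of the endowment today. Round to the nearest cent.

Growing perpetuity: P = D₁ / (r − g) = $38,400.0000 / (0.094 − 0.025) = $556,521.74

$556521.74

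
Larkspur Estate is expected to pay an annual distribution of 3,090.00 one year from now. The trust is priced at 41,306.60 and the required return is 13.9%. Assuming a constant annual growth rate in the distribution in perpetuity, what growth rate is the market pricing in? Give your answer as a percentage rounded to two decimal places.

P = D₁/(r−g) ⇒ g = r − D₁/P = 0.139 − 3,090.00/41,306.60 = 0.064194

6.42%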